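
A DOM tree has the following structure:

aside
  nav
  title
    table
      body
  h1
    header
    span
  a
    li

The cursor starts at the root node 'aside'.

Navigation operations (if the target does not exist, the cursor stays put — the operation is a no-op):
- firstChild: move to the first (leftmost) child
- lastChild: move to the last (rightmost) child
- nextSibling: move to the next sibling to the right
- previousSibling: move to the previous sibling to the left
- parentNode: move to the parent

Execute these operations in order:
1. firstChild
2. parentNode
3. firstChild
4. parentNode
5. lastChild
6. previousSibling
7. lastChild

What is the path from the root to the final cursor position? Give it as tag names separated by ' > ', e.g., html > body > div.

After 1 (firstChild): nav
After 2 (parentNode): aside
After 3 (firstChild): nav
After 4 (parentNode): aside
After 5 (lastChild): a
After 6 (previousSibling): h1
After 7 (lastChild): span

Answer: aside > h1 > span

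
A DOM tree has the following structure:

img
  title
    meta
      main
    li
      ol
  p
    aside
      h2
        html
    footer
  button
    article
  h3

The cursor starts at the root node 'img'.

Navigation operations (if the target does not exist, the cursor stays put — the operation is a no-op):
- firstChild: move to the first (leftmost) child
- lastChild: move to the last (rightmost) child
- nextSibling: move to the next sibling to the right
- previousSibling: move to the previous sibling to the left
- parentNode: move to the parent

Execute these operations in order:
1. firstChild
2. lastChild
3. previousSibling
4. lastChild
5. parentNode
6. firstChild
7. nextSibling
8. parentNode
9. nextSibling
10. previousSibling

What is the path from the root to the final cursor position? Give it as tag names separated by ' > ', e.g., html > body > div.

Answer: img > title > meta

Derivation:
After 1 (firstChild): title
After 2 (lastChild): li
After 3 (previousSibling): meta
After 4 (lastChild): main
After 5 (parentNode): meta
After 6 (firstChild): main
After 7 (nextSibling): main (no-op, stayed)
After 8 (parentNode): meta
After 9 (nextSibling): li
After 10 (previousSibling): meta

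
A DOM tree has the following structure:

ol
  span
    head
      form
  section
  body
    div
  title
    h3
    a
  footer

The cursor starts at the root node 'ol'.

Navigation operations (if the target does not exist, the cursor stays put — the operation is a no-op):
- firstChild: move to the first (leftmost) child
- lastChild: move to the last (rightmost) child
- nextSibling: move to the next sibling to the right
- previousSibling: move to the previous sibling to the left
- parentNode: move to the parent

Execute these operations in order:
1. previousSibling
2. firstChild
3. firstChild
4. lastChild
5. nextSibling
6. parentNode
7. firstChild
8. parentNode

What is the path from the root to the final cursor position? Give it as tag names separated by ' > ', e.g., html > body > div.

Answer: ol > span > head

Derivation:
After 1 (previousSibling): ol (no-op, stayed)
After 2 (firstChild): span
After 3 (firstChild): head
After 4 (lastChild): form
After 5 (nextSibling): form (no-op, stayed)
After 6 (parentNode): head
After 7 (firstChild): form
After 8 (parentNode): head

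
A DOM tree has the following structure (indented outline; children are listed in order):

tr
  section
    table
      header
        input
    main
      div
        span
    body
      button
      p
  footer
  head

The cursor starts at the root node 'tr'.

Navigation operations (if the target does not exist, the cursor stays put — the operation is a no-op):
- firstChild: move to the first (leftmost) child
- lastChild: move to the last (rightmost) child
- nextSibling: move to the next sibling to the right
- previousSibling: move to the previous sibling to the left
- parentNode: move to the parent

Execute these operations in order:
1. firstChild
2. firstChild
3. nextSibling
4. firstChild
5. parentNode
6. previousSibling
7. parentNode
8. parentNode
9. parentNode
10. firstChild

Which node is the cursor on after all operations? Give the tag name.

Answer: section

Derivation:
After 1 (firstChild): section
After 2 (firstChild): table
After 3 (nextSibling): main
After 4 (firstChild): div
After 5 (parentNode): main
After 6 (previousSibling): table
After 7 (parentNode): section
After 8 (parentNode): tr
After 9 (parentNode): tr (no-op, stayed)
After 10 (firstChild): section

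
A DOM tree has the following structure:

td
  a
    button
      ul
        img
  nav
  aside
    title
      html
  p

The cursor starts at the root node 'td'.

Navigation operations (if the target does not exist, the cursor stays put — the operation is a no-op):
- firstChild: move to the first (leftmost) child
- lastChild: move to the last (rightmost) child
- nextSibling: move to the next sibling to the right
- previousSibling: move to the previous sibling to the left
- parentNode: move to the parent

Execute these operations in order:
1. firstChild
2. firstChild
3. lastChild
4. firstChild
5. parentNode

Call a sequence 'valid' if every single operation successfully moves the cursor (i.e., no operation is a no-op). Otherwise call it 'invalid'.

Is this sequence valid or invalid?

After 1 (firstChild): a
After 2 (firstChild): button
After 3 (lastChild): ul
After 4 (firstChild): img
After 5 (parentNode): ul

Answer: valid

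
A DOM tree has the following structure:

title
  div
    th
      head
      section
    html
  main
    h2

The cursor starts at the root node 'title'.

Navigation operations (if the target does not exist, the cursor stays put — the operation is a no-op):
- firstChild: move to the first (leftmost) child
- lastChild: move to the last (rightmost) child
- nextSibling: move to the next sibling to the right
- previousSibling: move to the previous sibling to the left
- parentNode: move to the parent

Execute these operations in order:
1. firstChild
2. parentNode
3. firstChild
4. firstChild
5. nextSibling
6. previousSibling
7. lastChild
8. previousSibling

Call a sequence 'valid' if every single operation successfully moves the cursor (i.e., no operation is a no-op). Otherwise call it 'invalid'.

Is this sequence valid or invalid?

After 1 (firstChild): div
After 2 (parentNode): title
After 3 (firstChild): div
After 4 (firstChild): th
After 5 (nextSibling): html
After 6 (previousSibling): th
After 7 (lastChild): section
After 8 (previousSibling): head

Answer: valid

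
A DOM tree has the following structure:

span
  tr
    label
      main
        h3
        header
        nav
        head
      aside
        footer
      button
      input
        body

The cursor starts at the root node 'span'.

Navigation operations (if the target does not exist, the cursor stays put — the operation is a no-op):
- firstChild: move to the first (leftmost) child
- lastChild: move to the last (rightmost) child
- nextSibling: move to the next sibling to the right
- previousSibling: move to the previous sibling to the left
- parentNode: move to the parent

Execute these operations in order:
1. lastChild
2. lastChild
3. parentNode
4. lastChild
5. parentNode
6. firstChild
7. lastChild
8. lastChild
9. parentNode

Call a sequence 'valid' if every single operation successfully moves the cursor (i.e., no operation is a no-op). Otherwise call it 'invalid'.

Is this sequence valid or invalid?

After 1 (lastChild): tr
After 2 (lastChild): label
After 3 (parentNode): tr
After 4 (lastChild): label
After 5 (parentNode): tr
After 6 (firstChild): label
After 7 (lastChild): input
After 8 (lastChild): body
After 9 (parentNode): input

Answer: valid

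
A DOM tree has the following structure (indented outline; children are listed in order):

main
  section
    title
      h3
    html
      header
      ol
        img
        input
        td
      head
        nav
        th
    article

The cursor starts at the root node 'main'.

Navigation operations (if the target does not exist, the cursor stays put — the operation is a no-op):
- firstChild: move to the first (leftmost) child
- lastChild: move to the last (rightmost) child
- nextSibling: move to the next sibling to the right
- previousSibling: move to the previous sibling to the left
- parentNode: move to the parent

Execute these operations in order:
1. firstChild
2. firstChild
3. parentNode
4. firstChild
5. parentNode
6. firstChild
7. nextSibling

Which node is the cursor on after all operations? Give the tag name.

Answer: html

Derivation:
After 1 (firstChild): section
After 2 (firstChild): title
After 3 (parentNode): section
After 4 (firstChild): title
After 5 (parentNode): section
After 6 (firstChild): title
After 7 (nextSibling): html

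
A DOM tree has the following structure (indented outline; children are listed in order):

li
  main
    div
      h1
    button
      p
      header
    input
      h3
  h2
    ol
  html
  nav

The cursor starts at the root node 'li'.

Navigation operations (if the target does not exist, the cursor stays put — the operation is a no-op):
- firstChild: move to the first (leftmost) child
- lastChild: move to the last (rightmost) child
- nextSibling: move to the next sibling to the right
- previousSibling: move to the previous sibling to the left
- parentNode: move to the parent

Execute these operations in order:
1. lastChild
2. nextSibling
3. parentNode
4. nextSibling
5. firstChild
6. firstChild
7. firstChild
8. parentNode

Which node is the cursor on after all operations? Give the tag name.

After 1 (lastChild): nav
After 2 (nextSibling): nav (no-op, stayed)
After 3 (parentNode): li
After 4 (nextSibling): li (no-op, stayed)
After 5 (firstChild): main
After 6 (firstChild): div
After 7 (firstChild): h1
After 8 (parentNode): div

Answer: div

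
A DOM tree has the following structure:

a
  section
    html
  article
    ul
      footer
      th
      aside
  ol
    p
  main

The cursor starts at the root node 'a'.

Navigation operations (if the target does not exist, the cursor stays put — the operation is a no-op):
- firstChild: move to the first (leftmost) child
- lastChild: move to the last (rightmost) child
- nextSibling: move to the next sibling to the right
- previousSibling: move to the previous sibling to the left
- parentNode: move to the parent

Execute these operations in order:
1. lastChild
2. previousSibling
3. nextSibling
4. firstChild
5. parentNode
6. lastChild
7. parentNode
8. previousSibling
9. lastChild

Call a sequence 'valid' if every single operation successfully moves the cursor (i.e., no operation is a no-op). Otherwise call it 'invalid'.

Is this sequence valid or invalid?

After 1 (lastChild): main
After 2 (previousSibling): ol
After 3 (nextSibling): main
After 4 (firstChild): main (no-op, stayed)
After 5 (parentNode): a
After 6 (lastChild): main
After 7 (parentNode): a
After 8 (previousSibling): a (no-op, stayed)
After 9 (lastChild): main

Answer: invalid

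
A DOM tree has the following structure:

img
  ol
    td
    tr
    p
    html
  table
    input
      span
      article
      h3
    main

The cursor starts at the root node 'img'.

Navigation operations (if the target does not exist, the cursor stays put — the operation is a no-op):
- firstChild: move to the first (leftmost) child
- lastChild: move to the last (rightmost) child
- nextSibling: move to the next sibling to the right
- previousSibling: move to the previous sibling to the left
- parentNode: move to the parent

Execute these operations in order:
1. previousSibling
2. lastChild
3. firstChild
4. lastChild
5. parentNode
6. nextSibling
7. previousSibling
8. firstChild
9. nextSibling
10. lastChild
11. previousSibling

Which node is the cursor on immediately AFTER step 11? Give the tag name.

After 1 (previousSibling): img (no-op, stayed)
After 2 (lastChild): table
After 3 (firstChild): input
After 4 (lastChild): h3
After 5 (parentNode): input
After 6 (nextSibling): main
After 7 (previousSibling): input
After 8 (firstChild): span
After 9 (nextSibling): article
After 10 (lastChild): article (no-op, stayed)
After 11 (previousSibling): span

Answer: span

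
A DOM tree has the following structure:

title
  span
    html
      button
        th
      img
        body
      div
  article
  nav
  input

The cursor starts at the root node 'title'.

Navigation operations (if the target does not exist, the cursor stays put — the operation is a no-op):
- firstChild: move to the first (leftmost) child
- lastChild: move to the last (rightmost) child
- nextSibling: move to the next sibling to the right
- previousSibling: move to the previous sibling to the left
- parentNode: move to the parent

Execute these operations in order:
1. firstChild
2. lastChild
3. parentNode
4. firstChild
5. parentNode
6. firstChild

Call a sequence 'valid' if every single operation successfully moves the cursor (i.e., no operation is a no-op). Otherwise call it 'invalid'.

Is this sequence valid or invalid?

After 1 (firstChild): span
After 2 (lastChild): html
After 3 (parentNode): span
After 4 (firstChild): html
After 5 (parentNode): span
After 6 (firstChild): html

Answer: valid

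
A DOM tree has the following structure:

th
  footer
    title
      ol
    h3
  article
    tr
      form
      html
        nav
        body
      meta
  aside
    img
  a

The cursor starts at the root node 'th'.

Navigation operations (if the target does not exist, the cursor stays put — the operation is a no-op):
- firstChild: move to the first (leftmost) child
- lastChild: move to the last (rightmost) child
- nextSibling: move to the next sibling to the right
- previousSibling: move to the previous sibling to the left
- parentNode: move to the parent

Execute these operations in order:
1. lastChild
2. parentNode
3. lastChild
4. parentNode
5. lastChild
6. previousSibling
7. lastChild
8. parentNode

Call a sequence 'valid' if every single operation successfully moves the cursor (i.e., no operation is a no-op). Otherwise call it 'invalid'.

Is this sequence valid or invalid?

Answer: valid

Derivation:
After 1 (lastChild): a
After 2 (parentNode): th
After 3 (lastChild): a
After 4 (parentNode): th
After 5 (lastChild): a
After 6 (previousSibling): aside
After 7 (lastChild): img
After 8 (parentNode): aside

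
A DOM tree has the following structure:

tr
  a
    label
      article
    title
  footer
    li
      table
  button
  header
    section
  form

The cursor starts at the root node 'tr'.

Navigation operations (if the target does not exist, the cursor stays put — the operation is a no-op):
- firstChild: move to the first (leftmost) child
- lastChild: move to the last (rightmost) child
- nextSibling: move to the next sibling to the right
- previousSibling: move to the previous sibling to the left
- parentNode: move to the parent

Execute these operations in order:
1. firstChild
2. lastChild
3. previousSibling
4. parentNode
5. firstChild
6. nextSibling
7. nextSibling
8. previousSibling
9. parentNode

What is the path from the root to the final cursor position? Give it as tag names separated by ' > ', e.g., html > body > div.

After 1 (firstChild): a
After 2 (lastChild): title
After 3 (previousSibling): label
After 4 (parentNode): a
After 5 (firstChild): label
After 6 (nextSibling): title
After 7 (nextSibling): title (no-op, stayed)
After 8 (previousSibling): label
After 9 (parentNode): a

Answer: tr > a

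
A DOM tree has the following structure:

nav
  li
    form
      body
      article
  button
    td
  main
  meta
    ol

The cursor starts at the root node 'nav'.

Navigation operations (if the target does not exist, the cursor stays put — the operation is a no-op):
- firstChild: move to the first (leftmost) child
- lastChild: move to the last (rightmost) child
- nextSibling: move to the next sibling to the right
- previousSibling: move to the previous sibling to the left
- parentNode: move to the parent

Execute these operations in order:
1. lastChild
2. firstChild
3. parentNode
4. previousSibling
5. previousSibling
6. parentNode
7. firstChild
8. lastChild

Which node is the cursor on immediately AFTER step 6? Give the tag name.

Answer: nav

Derivation:
After 1 (lastChild): meta
After 2 (firstChild): ol
After 3 (parentNode): meta
After 4 (previousSibling): main
After 5 (previousSibling): button
After 6 (parentNode): nav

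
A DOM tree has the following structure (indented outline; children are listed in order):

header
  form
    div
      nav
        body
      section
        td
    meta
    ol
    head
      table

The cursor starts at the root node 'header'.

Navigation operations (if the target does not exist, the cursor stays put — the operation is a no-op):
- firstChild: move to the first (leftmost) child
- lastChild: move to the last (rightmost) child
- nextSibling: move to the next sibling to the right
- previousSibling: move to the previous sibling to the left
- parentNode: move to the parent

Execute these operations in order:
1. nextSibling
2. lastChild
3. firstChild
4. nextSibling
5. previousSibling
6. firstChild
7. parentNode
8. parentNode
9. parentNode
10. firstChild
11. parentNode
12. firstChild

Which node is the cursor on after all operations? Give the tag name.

After 1 (nextSibling): header (no-op, stayed)
After 2 (lastChild): form
After 3 (firstChild): div
After 4 (nextSibling): meta
After 5 (previousSibling): div
After 6 (firstChild): nav
After 7 (parentNode): div
After 8 (parentNode): form
After 9 (parentNode): header
After 10 (firstChild): form
After 11 (parentNode): header
After 12 (firstChild): form

Answer: form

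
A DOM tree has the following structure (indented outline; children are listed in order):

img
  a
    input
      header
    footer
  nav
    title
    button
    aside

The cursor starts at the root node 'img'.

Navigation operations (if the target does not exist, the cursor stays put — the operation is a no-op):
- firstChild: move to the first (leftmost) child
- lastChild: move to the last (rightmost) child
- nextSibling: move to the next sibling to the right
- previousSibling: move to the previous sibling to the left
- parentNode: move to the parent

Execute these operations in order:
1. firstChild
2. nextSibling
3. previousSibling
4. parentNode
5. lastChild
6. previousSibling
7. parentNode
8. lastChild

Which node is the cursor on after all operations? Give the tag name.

After 1 (firstChild): a
After 2 (nextSibling): nav
After 3 (previousSibling): a
After 4 (parentNode): img
After 5 (lastChild): nav
After 6 (previousSibling): a
After 7 (parentNode): img
After 8 (lastChild): nav

Answer: nav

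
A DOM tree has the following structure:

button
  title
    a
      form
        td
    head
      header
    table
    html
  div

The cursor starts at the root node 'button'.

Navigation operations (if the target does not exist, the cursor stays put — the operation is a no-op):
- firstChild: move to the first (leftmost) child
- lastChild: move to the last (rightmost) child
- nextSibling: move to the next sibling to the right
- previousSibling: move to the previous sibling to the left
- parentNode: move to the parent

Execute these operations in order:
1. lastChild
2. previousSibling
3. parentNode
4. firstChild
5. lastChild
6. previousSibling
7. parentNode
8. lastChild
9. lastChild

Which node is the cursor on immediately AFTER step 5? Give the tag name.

Answer: html

Derivation:
After 1 (lastChild): div
After 2 (previousSibling): title
After 3 (parentNode): button
After 4 (firstChild): title
After 5 (lastChild): html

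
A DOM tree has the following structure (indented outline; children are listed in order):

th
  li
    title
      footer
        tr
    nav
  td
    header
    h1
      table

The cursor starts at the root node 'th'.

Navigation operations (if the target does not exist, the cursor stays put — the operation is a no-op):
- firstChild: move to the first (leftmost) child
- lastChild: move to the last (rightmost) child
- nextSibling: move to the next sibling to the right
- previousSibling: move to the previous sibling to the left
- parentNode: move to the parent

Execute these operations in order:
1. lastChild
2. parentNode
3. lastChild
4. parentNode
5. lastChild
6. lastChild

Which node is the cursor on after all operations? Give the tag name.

After 1 (lastChild): td
After 2 (parentNode): th
After 3 (lastChild): td
After 4 (parentNode): th
After 5 (lastChild): td
After 6 (lastChild): h1

Answer: h1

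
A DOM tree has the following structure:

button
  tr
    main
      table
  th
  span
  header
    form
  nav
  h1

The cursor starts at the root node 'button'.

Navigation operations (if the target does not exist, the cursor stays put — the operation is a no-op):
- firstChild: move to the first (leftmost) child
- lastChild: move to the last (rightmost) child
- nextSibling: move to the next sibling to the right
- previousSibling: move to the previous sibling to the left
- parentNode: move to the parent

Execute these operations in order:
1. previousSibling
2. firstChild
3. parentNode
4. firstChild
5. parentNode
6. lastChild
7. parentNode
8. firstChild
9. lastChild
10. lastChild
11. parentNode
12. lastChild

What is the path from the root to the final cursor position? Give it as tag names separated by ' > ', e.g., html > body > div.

Answer: button > tr > main > table

Derivation:
After 1 (previousSibling): button (no-op, stayed)
After 2 (firstChild): tr
After 3 (parentNode): button
After 4 (firstChild): tr
After 5 (parentNode): button
After 6 (lastChild): h1
After 7 (parentNode): button
After 8 (firstChild): tr
After 9 (lastChild): main
After 10 (lastChild): table
After 11 (parentNode): main
After 12 (lastChild): table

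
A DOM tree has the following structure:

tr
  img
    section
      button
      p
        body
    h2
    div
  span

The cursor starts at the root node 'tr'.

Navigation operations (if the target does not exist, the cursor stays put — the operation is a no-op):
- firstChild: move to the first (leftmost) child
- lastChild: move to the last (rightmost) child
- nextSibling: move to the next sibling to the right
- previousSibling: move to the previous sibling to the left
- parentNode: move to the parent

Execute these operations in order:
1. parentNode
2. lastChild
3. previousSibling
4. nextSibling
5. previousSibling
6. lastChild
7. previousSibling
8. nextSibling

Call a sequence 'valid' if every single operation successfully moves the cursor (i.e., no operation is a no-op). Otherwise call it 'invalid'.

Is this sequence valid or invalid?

After 1 (parentNode): tr (no-op, stayed)
After 2 (lastChild): span
After 3 (previousSibling): img
After 4 (nextSibling): span
After 5 (previousSibling): img
After 6 (lastChild): div
After 7 (previousSibling): h2
After 8 (nextSibling): div

Answer: invalid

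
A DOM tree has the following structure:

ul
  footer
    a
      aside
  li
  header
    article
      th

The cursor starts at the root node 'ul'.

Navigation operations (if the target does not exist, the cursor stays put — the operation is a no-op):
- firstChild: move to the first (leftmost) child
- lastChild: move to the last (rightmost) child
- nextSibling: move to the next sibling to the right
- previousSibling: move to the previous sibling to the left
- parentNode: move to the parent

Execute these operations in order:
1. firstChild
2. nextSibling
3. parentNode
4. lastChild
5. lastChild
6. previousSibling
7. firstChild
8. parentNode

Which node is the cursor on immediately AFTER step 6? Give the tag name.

After 1 (firstChild): footer
After 2 (nextSibling): li
After 3 (parentNode): ul
After 4 (lastChild): header
After 5 (lastChild): article
After 6 (previousSibling): article (no-op, stayed)

Answer: article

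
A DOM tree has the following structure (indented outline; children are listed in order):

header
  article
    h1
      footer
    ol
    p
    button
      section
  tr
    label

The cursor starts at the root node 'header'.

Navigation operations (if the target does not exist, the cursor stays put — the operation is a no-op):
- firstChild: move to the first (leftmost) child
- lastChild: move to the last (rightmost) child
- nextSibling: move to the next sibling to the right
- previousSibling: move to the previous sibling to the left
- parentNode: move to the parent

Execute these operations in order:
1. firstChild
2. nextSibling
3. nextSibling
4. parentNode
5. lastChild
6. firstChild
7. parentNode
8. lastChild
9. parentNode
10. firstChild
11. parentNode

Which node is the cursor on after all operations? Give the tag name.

Answer: tr

Derivation:
After 1 (firstChild): article
After 2 (nextSibling): tr
After 3 (nextSibling): tr (no-op, stayed)
After 4 (parentNode): header
After 5 (lastChild): tr
After 6 (firstChild): label
After 7 (parentNode): tr
After 8 (lastChild): label
After 9 (parentNode): tr
After 10 (firstChild): label
After 11 (parentNode): tr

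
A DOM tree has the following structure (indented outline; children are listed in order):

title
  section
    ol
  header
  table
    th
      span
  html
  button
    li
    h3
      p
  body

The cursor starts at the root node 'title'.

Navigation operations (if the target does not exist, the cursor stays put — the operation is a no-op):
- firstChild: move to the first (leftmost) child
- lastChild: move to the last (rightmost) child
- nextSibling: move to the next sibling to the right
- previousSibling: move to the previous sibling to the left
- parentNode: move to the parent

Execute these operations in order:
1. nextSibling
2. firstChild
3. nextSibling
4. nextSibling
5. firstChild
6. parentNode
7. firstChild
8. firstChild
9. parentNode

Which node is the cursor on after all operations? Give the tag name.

Answer: th

Derivation:
After 1 (nextSibling): title (no-op, stayed)
After 2 (firstChild): section
After 3 (nextSibling): header
After 4 (nextSibling): table
After 5 (firstChild): th
After 6 (parentNode): table
After 7 (firstChild): th
After 8 (firstChild): span
After 9 (parentNode): th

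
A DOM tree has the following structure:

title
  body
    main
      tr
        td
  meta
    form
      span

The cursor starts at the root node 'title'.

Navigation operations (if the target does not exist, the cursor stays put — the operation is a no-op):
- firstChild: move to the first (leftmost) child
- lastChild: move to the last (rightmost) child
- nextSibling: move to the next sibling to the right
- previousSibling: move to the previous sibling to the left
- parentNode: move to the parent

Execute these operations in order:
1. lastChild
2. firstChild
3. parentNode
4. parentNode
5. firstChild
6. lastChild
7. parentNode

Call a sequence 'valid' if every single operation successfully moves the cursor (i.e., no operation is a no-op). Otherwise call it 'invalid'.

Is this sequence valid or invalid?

Answer: valid

Derivation:
After 1 (lastChild): meta
After 2 (firstChild): form
After 3 (parentNode): meta
After 4 (parentNode): title
After 5 (firstChild): body
After 6 (lastChild): main
After 7 (parentNode): body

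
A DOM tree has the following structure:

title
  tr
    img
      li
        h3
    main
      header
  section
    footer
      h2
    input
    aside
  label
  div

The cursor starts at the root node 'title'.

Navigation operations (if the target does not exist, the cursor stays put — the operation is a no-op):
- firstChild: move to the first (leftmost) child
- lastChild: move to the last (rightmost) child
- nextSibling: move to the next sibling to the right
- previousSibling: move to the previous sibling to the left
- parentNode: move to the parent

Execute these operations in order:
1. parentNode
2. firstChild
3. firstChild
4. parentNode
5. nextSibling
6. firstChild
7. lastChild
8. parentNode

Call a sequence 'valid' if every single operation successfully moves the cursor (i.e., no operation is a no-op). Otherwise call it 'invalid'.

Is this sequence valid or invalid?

After 1 (parentNode): title (no-op, stayed)
After 2 (firstChild): tr
After 3 (firstChild): img
After 4 (parentNode): tr
After 5 (nextSibling): section
After 6 (firstChild): footer
After 7 (lastChild): h2
After 8 (parentNode): footer

Answer: invalid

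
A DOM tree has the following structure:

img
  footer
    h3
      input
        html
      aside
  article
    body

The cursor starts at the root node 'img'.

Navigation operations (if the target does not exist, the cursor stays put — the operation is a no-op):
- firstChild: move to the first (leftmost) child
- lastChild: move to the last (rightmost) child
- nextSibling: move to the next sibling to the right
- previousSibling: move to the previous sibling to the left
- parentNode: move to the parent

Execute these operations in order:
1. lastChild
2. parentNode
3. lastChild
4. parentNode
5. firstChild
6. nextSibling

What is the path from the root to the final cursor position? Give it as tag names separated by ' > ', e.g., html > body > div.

After 1 (lastChild): article
After 2 (parentNode): img
After 3 (lastChild): article
After 4 (parentNode): img
After 5 (firstChild): footer
After 6 (nextSibling): article

Answer: img > article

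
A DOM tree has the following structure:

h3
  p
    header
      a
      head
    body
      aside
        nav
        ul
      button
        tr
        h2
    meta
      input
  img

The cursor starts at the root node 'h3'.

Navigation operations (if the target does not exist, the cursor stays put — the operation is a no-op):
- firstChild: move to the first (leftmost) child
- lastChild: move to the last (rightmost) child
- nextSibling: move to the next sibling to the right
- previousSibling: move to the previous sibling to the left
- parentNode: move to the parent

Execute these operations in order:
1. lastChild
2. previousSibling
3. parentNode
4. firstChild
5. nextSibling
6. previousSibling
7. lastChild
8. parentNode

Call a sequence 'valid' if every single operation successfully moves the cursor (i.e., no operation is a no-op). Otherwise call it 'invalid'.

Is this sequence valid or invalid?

After 1 (lastChild): img
After 2 (previousSibling): p
After 3 (parentNode): h3
After 4 (firstChild): p
After 5 (nextSibling): img
After 6 (previousSibling): p
After 7 (lastChild): meta
After 8 (parentNode): p

Answer: valid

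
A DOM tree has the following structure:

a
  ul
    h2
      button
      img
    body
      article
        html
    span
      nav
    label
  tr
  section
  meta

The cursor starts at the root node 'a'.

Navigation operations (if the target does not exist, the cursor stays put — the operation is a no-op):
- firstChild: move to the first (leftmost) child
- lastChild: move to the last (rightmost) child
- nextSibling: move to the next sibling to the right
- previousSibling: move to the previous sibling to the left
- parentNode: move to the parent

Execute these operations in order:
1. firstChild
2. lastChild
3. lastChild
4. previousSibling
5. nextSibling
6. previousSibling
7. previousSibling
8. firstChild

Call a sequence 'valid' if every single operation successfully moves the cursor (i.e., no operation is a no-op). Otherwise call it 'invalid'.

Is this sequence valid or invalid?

Answer: invalid

Derivation:
After 1 (firstChild): ul
After 2 (lastChild): label
After 3 (lastChild): label (no-op, stayed)
After 4 (previousSibling): span
After 5 (nextSibling): label
After 6 (previousSibling): span
After 7 (previousSibling): body
After 8 (firstChild): article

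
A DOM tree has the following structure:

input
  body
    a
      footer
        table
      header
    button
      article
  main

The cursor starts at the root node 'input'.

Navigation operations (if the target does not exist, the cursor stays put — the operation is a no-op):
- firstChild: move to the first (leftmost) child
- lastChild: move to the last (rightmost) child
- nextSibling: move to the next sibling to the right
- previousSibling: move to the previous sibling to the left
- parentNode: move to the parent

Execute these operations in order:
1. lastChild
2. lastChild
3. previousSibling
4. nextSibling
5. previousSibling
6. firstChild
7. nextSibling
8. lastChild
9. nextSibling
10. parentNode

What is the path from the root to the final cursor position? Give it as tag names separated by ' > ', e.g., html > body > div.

Answer: input > body > button

Derivation:
After 1 (lastChild): main
After 2 (lastChild): main (no-op, stayed)
After 3 (previousSibling): body
After 4 (nextSibling): main
After 5 (previousSibling): body
After 6 (firstChild): a
After 7 (nextSibling): button
After 8 (lastChild): article
After 9 (nextSibling): article (no-op, stayed)
After 10 (parentNode): button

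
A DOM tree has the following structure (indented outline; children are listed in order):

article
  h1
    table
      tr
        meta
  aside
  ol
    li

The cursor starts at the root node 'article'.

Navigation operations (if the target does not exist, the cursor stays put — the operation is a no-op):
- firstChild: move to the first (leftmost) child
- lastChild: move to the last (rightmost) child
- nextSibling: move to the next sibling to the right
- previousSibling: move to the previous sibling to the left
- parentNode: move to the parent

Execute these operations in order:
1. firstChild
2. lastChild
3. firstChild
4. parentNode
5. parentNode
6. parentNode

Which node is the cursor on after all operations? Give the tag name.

After 1 (firstChild): h1
After 2 (lastChild): table
After 3 (firstChild): tr
After 4 (parentNode): table
After 5 (parentNode): h1
After 6 (parentNode): article

Answer: article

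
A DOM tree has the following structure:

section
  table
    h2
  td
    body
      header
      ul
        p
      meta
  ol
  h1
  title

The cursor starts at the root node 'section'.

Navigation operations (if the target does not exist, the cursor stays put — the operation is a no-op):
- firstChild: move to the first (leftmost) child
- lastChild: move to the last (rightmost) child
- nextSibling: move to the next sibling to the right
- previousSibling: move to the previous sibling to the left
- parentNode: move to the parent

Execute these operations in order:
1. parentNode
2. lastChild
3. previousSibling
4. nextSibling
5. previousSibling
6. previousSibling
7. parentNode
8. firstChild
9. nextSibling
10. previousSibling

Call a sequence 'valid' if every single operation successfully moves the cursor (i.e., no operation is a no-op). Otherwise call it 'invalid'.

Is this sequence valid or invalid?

Answer: invalid

Derivation:
After 1 (parentNode): section (no-op, stayed)
After 2 (lastChild): title
After 3 (previousSibling): h1
After 4 (nextSibling): title
After 5 (previousSibling): h1
After 6 (previousSibling): ol
After 7 (parentNode): section
After 8 (firstChild): table
After 9 (nextSibling): td
After 10 (previousSibling): table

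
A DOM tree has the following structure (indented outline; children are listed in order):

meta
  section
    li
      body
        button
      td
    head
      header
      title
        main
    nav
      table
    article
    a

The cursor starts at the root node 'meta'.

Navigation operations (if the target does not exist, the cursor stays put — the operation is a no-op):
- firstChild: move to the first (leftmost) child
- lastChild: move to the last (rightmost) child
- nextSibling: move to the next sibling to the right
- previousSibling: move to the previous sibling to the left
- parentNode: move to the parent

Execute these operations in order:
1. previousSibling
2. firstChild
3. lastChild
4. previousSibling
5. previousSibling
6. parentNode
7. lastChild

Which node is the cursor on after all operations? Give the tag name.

After 1 (previousSibling): meta (no-op, stayed)
After 2 (firstChild): section
After 3 (lastChild): a
After 4 (previousSibling): article
After 5 (previousSibling): nav
After 6 (parentNode): section
After 7 (lastChild): a

Answer: a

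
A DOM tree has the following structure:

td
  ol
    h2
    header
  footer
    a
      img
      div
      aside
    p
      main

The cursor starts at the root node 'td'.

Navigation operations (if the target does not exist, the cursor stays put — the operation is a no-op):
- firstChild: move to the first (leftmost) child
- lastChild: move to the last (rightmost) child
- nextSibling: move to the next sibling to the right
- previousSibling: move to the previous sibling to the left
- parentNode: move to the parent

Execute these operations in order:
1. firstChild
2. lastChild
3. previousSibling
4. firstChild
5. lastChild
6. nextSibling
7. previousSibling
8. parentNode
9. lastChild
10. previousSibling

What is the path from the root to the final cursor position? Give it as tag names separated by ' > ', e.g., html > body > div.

Answer: td > ol > h2

Derivation:
After 1 (firstChild): ol
After 2 (lastChild): header
After 3 (previousSibling): h2
After 4 (firstChild): h2 (no-op, stayed)
After 5 (lastChild): h2 (no-op, stayed)
After 6 (nextSibling): header
After 7 (previousSibling): h2
After 8 (parentNode): ol
After 9 (lastChild): header
After 10 (previousSibling): h2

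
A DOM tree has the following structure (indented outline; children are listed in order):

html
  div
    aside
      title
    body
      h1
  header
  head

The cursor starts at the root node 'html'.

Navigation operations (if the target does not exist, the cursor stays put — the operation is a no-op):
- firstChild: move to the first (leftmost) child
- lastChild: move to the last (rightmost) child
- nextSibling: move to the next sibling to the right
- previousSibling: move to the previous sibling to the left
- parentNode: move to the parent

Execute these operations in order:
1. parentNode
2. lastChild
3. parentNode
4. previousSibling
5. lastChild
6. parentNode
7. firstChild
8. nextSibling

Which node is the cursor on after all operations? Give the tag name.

After 1 (parentNode): html (no-op, stayed)
After 2 (lastChild): head
After 3 (parentNode): html
After 4 (previousSibling): html (no-op, stayed)
After 5 (lastChild): head
After 6 (parentNode): html
After 7 (firstChild): div
After 8 (nextSibling): header

Answer: header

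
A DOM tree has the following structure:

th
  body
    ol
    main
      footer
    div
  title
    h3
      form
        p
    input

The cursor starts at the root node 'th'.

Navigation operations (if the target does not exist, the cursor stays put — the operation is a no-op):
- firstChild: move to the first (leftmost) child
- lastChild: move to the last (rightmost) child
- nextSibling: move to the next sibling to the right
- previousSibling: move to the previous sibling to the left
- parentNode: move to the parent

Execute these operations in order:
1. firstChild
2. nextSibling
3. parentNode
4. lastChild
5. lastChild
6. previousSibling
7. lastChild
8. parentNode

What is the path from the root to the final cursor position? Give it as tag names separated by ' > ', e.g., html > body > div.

Answer: th > title > h3

Derivation:
After 1 (firstChild): body
After 2 (nextSibling): title
After 3 (parentNode): th
After 4 (lastChild): title
After 5 (lastChild): input
After 6 (previousSibling): h3
After 7 (lastChild): form
After 8 (parentNode): h3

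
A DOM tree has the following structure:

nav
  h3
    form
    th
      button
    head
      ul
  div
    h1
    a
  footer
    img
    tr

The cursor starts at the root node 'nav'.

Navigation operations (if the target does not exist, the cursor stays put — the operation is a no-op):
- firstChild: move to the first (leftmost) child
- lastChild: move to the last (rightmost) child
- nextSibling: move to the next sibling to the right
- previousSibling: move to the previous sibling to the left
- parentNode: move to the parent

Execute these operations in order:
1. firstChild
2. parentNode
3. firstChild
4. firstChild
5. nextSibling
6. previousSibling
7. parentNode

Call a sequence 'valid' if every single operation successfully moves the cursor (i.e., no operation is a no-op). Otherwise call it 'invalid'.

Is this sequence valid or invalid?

After 1 (firstChild): h3
After 2 (parentNode): nav
After 3 (firstChild): h3
After 4 (firstChild): form
After 5 (nextSibling): th
After 6 (previousSibling): form
After 7 (parentNode): h3

Answer: valid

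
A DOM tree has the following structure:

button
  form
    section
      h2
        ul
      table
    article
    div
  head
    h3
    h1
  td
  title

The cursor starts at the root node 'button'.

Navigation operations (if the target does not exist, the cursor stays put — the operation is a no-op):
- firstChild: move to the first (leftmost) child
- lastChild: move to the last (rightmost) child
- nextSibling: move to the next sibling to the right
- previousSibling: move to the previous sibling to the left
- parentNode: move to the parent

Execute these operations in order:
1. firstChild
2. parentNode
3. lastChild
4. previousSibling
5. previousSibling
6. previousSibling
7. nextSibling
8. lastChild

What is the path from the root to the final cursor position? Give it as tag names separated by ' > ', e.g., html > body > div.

After 1 (firstChild): form
After 2 (parentNode): button
After 3 (lastChild): title
After 4 (previousSibling): td
After 5 (previousSibling): head
After 6 (previousSibling): form
After 7 (nextSibling): head
After 8 (lastChild): h1

Answer: button > head > h1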